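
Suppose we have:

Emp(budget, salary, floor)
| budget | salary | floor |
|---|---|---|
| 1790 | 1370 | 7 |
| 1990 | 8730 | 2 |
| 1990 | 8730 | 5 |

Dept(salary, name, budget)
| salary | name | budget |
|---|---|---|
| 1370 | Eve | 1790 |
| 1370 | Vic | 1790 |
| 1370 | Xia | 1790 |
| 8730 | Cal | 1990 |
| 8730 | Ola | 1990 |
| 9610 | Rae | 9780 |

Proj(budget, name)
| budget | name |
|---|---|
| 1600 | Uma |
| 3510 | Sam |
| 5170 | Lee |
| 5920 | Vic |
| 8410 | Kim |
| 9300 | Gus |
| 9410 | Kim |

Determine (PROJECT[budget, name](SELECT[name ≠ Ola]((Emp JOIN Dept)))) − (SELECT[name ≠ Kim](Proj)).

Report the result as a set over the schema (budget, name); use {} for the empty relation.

Natural join on budget, salary: {(1790, 1370, 7, Eve), (1790, 1370, 7, Vic), (1790, 1370, 7, Xia), (1990, 8730, 2, Cal), (1990, 8730, 2, Ola), (1990, 8730, 5, Cal), (1990, 8730, 5, Ola)}
Selection name ≠ Ola: {(1790, 1370, 7, Eve), (1790, 1370, 7, Vic), (1790, 1370, 7, Xia), (1990, 8730, 2, Cal), (1990, 8730, 5, Cal)}
Keep only column(s) budget, name (1 duplicate(s) eliminated): {(1790, Eve), (1790, Vic), (1790, Xia), (1990, Cal)}
Selection name ≠ Kim: {(1600, Uma), (3510, Sam), (5170, Lee), (5920, Vic), (9300, Gus)}
Difference: {(1790, Eve), (1790, Vic), (1790, Xia), (1990, Cal)} with {(1600, Uma), (3510, Sam), (5170, Lee), (5920, Vic), (9300, Gus)} → {(1790, Eve), (1790, Vic), (1790, Xia), (1990, Cal)}

{(1790, Eve), (1790, Vic), (1790, Xia), (1990, Cal)}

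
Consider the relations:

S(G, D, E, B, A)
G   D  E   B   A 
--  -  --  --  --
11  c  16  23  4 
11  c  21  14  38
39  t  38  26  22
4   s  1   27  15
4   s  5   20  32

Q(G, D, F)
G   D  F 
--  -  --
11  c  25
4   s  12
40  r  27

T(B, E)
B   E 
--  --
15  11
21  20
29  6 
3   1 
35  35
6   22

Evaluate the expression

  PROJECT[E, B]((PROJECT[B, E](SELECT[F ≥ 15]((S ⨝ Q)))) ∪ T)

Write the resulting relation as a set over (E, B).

{(1, 3), (11, 15), (16, 23), (20, 21), (21, 14), (22, 6), (35, 35), (6, 29)}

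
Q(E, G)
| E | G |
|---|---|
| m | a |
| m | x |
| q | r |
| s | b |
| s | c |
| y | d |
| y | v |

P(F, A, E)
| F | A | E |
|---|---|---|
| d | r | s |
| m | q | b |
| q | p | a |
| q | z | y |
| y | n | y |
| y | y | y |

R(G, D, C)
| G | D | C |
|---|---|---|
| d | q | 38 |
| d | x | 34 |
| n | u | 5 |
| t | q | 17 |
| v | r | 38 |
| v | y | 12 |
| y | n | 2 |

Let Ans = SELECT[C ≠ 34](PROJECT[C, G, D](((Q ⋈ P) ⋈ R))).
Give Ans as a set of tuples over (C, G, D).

Joining Q and P on E yields {(s, b, d, r), (s, c, d, r), (y, d, q, z), (y, d, y, n), (y, d, y, y), (y, v, q, z), (y, v, y, n), (y, v, y, y)}.
Joining (Q ⋈ P) and R on G yields {(y, d, q, z, q, 38), (y, d, q, z, x, 34), (y, d, y, n, q, 38), (y, d, y, n, x, 34), (y, d, y, y, q, 38), (y, d, y, y, x, 34), (y, v, q, z, r, 38), (y, v, q, z, y, 12), (y, v, y, n, r, 38), (y, v, y, n, y, 12), (y, v, y, y, r, 38), (y, v, y, y, y, 12)}.
π[C, G, D]: project onto (C, G, D) (8 duplicate(s) eliminated) → {(12, v, y), (34, d, x), (38, d, q), (38, v, r)}
Selection C ≠ 34: {(12, v, y), (38, d, q), (38, v, r)}

{(12, v, y), (38, d, q), (38, v, r)}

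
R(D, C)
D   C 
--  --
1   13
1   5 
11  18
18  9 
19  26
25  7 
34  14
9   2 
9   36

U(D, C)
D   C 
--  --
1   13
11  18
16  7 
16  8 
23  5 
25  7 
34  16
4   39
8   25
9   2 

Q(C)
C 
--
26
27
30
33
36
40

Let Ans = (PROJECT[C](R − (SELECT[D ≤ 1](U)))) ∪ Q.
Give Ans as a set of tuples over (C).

{14, 18, 2, 26, 27, 30, 33, 36, 40, 5, 7, 9}

Selection D ≤ 1: {(1, 13)}
Difference: {(1, 13), (1, 5), (11, 18), (18, 9), (19, 26), (25, 7), (34, 14), (9, 2), (9, 36)} with {(1, 13)} → {(1, 5), (11, 18), (18, 9), (19, 26), (25, 7), (34, 14), (9, 2), (9, 36)}
Keep only column(s) C: {14, 18, 2, 26, 36, 5, 7, 9}
Union: {14, 18, 2, 26, 36, 5, 7, 9} with {26, 27, 30, 33, 36, 40} → {14, 18, 2, 26, 27, 30, 33, 36, 40, 5, 7, 9}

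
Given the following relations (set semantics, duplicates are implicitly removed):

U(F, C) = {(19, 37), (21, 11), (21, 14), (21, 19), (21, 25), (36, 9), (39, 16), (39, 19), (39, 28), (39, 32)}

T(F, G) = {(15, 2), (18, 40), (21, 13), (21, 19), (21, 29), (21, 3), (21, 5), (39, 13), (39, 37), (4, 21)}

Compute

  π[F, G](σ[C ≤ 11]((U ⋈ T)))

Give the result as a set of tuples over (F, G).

Natural join on F: {(21, 11, 13), (21, 11, 19), (21, 11, 29), (21, 11, 3), (21, 11, 5), (21, 14, 13), (21, 14, 19), (21, 14, 29), (21, 14, 3), (21, 14, 5), (21, 19, 13), (21, 19, 19), (21, 19, 29), (21, 19, 3), (21, 19, 5), (21, 25, 13), (21, 25, 19), (21, 25, 29), (21, 25, 3), (21, 25, 5), (39, 16, 13), (39, 16, 37), (39, 19, 13), (39, 19, 37), (39, 28, 13), (39, 28, 37), (39, 32, 13), (39, 32, 37)}
Apply σ_{C ≤ 11}; surviving tuples: {(21, 11, 13), (21, 11, 19), (21, 11, 29), (21, 11, 3), (21, 11, 5)}
π_{F, G} gives {(21, 13), (21, 19), (21, 29), (21, 3), (21, 5)}.

{(21, 13), (21, 19), (21, 29), (21, 3), (21, 5)}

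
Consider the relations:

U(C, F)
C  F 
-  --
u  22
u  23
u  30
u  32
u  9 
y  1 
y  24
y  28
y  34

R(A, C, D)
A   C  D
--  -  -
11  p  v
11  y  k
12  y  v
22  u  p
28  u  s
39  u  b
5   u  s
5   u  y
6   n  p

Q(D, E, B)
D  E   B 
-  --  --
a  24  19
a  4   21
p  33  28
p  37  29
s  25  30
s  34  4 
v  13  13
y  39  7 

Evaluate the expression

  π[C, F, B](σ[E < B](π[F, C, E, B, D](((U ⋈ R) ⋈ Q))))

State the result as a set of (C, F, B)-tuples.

{(u, 22, 30), (u, 23, 30), (u, 30, 30), (u, 32, 30), (u, 9, 30)}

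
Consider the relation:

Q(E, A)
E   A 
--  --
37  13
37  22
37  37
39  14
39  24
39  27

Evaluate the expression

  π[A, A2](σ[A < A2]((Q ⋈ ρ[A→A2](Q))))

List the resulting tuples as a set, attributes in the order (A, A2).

ρ[A→A2]: schema becomes (E, A2); tuples unchanged.
Q ⋈ ρ[A→A2](Q) (natural join on E): {(37, 13, 13), (37, 13, 22), (37, 13, 37), (37, 22, 13), (37, 22, 22), (37, 22, 37), (37, 37, 13), (37, 37, 22), (37, 37, 37), (39, 14, 14), (39, 14, 24), (39, 14, 27), (39, 24, 14), (39, 24, 24), (39, 24, 27), (39, 27, 14), (39, 27, 24), (39, 27, 27)}
Filtering on A < A2 leaves {(37, 13, 22), (37, 13, 37), (37, 22, 37), (39, 14, 24), (39, 14, 27), (39, 24, 27)}.
π_{A, A2} gives {(13, 22), (13, 37), (14, 24), (14, 27), (22, 37), (24, 27)}.

{(13, 22), (13, 37), (14, 24), (14, 27), (22, 37), (24, 27)}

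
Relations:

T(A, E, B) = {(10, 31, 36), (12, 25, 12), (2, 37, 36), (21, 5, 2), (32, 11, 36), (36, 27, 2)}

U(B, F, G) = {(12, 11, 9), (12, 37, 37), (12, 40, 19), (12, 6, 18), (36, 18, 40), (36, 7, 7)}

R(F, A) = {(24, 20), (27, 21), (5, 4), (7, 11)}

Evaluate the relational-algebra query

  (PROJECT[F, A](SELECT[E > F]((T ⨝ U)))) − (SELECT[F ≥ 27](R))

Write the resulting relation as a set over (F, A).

Joining T and U on B yields {(10, 31, 36, 18, 40), (10, 31, 36, 7, 7), (12, 25, 12, 11, 9), (12, 25, 12, 37, 37), (12, 25, 12, 40, 19), (12, 25, 12, 6, 18), (2, 37, 36, 18, 40), (2, 37, 36, 7, 7), (32, 11, 36, 18, 40), (32, 11, 36, 7, 7)}.
σ[E > F]: keep tuples satisfying E > F → {(10, 31, 36, 18, 40), (10, 31, 36, 7, 7), (12, 25, 12, 11, 9), (12, 25, 12, 6, 18), (2, 37, 36, 18, 40), (2, 37, 36, 7, 7), (32, 11, 36, 7, 7)}
π_{F, A} gives {(11, 12), (18, 10), (18, 2), (6, 12), (7, 10), (7, 2), (7, 32)}.
σ[F ≥ 27]: keep tuples satisfying F ≥ 27 → {(27, 21)}
Set difference of the two operands is {(11, 12), (18, 10), (18, 2), (6, 12), (7, 10), (7, 2), (7, 32)}.

{(11, 12), (18, 10), (18, 2), (6, 12), (7, 10), (7, 2), (7, 32)}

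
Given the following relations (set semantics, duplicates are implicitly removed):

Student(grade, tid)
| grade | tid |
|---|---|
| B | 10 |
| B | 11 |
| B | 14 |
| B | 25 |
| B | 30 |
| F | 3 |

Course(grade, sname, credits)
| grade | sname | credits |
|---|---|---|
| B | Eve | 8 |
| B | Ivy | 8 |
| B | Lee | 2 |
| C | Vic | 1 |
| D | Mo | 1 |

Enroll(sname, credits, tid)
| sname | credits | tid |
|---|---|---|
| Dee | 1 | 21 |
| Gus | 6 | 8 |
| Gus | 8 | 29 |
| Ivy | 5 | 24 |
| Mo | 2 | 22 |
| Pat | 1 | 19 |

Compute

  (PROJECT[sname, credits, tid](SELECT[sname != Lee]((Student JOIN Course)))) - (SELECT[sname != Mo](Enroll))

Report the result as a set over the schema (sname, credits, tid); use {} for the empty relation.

Natural join on grade: {(B, 10, Eve, 8), (B, 10, Ivy, 8), (B, 10, Lee, 2), (B, 11, Eve, 8), (B, 11, Ivy, 8), (B, 11, Lee, 2), (B, 14, Eve, 8), (B, 14, Ivy, 8), (B, 14, Lee, 2), (B, 25, Eve, 8), (B, 25, Ivy, 8), (B, 25, Lee, 2), (B, 30, Eve, 8), (B, 30, Ivy, 8), (B, 30, Lee, 2)}
Filtering on sname != Lee leaves {(B, 10, Eve, 8), (B, 10, Ivy, 8), (B, 11, Eve, 8), (B, 11, Ivy, 8), (B, 14, Eve, 8), (B, 14, Ivy, 8), (B, 25, Eve, 8), (B, 25, Ivy, 8), (B, 30, Eve, 8), (B, 30, Ivy, 8)}.
π_{sname, credits, tid} gives {(Eve, 8, 10), (Eve, 8, 11), (Eve, 8, 14), (Eve, 8, 25), (Eve, 8, 30), (Ivy, 8, 10), (Ivy, 8, 11), (Ivy, 8, 14), (Ivy, 8, 25), (Ivy, 8, 30)}.
Filtering on sname != Mo leaves {(Dee, 1, 21), (Gus, 6, 8), (Gus, 8, 29), (Ivy, 5, 24), (Pat, 1, 19)}.
Taking the difference: {(Eve, 8, 10), (Eve, 8, 11), (Eve, 8, 14), (Eve, 8, 25), (Eve, 8, 30), (Ivy, 8, 10), (Ivy, 8, 11), (Ivy, 8, 14), (Ivy, 8, 25), (Ivy, 8, 30)}

{(Eve, 8, 10), (Eve, 8, 11), (Eve, 8, 14), (Eve, 8, 25), (Eve, 8, 30), (Ivy, 8, 10), (Ivy, 8, 11), (Ivy, 8, 14), (Ivy, 8, 25), (Ivy, 8, 30)}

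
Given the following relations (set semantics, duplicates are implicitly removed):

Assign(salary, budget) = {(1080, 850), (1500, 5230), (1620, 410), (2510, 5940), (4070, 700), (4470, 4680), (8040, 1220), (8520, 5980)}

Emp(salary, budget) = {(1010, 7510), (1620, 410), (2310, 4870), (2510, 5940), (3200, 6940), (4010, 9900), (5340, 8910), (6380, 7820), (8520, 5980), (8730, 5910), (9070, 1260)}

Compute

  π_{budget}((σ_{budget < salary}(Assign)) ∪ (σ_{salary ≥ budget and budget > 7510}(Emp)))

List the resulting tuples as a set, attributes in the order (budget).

{1220, 410, 5980, 700, 850}

Filtering on budget < salary leaves {(1080, 850), (1620, 410), (4070, 700), (8040, 1220), (8520, 5980)}.
Filtering on salary ≥ budget and budget > 7510 leaves {}.
Taking the union: {(1080, 850), (1620, 410), (4070, 700), (8040, 1220), (8520, 5980)}
Keep only column(s) budget: {1220, 410, 5980, 700, 850}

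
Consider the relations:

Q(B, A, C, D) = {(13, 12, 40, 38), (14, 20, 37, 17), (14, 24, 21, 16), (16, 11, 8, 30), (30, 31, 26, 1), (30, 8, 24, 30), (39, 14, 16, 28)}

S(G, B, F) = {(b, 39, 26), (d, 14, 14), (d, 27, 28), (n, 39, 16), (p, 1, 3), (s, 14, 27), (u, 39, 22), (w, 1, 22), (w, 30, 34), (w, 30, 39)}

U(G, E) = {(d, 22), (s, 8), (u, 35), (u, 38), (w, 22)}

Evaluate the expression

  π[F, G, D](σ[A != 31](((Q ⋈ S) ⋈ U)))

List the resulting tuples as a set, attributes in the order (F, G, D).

Joining Q and S on B yields {(14, 20, 37, 17, d, 14), (14, 20, 37, 17, s, 27), (14, 24, 21, 16, d, 14), (14, 24, 21, 16, s, 27), (30, 31, 26, 1, w, 34), (30, 31, 26, 1, w, 39), (30, 8, 24, 30, w, 34), (30, 8, 24, 30, w, 39), (39, 14, 16, 28, b, 26), (39, 14, 16, 28, n, 16), (39, 14, 16, 28, u, 22)}.
Joining (Q ⋈ S) and U on G yields {(14, 20, 37, 17, d, 14, 22), (14, 20, 37, 17, s, 27, 8), (14, 24, 21, 16, d, 14, 22), (14, 24, 21, 16, s, 27, 8), (30, 31, 26, 1, w, 34, 22), (30, 31, 26, 1, w, 39, 22), (30, 8, 24, 30, w, 34, 22), (30, 8, 24, 30, w, 39, 22), (39, 14, 16, 28, u, 22, 35), (39, 14, 16, 28, u, 22, 38)}.
Selection A != 31: {(14, 20, 37, 17, d, 14, 22), (14, 20, 37, 17, s, 27, 8), (14, 24, 21, 16, d, 14, 22), (14, 24, 21, 16, s, 27, 8), (30, 8, 24, 30, w, 34, 22), (30, 8, 24, 30, w, 39, 22), (39, 14, 16, 28, u, 22, 35), (39, 14, 16, 28, u, 22, 38)}
Projecting to F, G, D (1 duplicate(s) eliminated): {(14, d, 16), (14, d, 17), (22, u, 28), (27, s, 16), (27, s, 17), (34, w, 30), (39, w, 30)}

{(14, d, 16), (14, d, 17), (22, u, 28), (27, s, 16), (27, s, 17), (34, w, 30), (39, w, 30)}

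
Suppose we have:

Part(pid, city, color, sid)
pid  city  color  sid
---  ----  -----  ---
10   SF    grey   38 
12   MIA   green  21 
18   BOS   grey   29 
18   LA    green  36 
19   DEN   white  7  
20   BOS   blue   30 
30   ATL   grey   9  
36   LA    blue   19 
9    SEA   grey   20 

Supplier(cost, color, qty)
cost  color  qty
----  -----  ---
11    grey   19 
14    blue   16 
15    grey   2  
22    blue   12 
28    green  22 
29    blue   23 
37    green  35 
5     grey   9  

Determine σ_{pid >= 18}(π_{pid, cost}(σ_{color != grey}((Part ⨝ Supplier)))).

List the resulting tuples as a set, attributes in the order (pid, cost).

{(18, 28), (18, 37), (20, 14), (20, 22), (20, 29), (36, 14), (36, 22), (36, 29)}

Joining Part and Supplier on color yields {(10, SF, grey, 38, 11, 19), (10, SF, grey, 38, 15, 2), (10, SF, grey, 38, 5, 9), (12, MIA, green, 21, 28, 22), (12, MIA, green, 21, 37, 35), (18, BOS, grey, 29, 11, 19), (18, BOS, grey, 29, 15, 2), (18, BOS, grey, 29, 5, 9), (18, LA, green, 36, 28, 22), (18, LA, green, 36, 37, 35), (20, BOS, blue, 30, 14, 16), (20, BOS, blue, 30, 22, 12), (20, BOS, blue, 30, 29, 23), (30, ATL, grey, 9, 11, 19), (30, ATL, grey, 9, 15, 2), (30, ATL, grey, 9, 5, 9), (36, LA, blue, 19, 14, 16), (36, LA, blue, 19, 22, 12), (36, LA, blue, 19, 29, 23), (9, SEA, grey, 20, 11, 19), (9, SEA, grey, 20, 15, 2), (9, SEA, grey, 20, 5, 9)}.
Selection color != grey: {(12, MIA, green, 21, 28, 22), (12, MIA, green, 21, 37, 35), (18, LA, green, 36, 28, 22), (18, LA, green, 36, 37, 35), (20, BOS, blue, 30, 14, 16), (20, BOS, blue, 30, 22, 12), (20, BOS, blue, 30, 29, 23), (36, LA, blue, 19, 14, 16), (36, LA, blue, 19, 22, 12), (36, LA, blue, 19, 29, 23)}
Projecting to pid, cost: {(12, 28), (12, 37), (18, 28), (18, 37), (20, 14), (20, 22), (20, 29), (36, 14), (36, 22), (36, 29)}
Selection pid >= 18: {(18, 28), (18, 37), (20, 14), (20, 22), (20, 29), (36, 14), (36, 22), (36, 29)}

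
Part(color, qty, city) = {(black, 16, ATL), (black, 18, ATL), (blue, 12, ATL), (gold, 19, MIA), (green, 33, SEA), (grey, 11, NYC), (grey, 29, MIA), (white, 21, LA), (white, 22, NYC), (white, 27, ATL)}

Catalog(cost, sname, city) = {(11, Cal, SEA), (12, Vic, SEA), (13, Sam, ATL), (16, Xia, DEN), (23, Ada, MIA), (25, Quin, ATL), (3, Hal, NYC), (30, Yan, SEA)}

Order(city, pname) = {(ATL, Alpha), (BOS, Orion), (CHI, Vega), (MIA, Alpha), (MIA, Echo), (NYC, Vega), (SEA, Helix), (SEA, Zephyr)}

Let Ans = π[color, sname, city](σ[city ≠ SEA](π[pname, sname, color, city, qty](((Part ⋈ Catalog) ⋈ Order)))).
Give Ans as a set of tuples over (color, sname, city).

Part ⋈ Catalog (natural join on city): {(black, 16, ATL, 13, Sam), (black, 16, ATL, 25, Quin), (black, 18, ATL, 13, Sam), (black, 18, ATL, 25, Quin), (blue, 12, ATL, 13, Sam), (blue, 12, ATL, 25, Quin), (gold, 19, MIA, 23, Ada), (green, 33, SEA, 11, Cal), (green, 33, SEA, 12, Vic), (green, 33, SEA, 30, Yan), (grey, 11, NYC, 3, Hal), (grey, 29, MIA, 23, Ada), (white, 22, NYC, 3, Hal), (white, 27, ATL, 13, Sam), (white, 27, ATL, 25, Quin)}
(Part ⋈ Catalog) ⋈ Order (natural join on city): {(black, 16, ATL, 13, Sam, Alpha), (black, 16, ATL, 25, Quin, Alpha), (black, 18, ATL, 13, Sam, Alpha), (black, 18, ATL, 25, Quin, Alpha), (blue, 12, ATL, 13, Sam, Alpha), (blue, 12, ATL, 25, Quin, Alpha), (gold, 19, MIA, 23, Ada, Alpha), (gold, 19, MIA, 23, Ada, Echo), (green, 33, SEA, 11, Cal, Helix), (green, 33, SEA, 11, Cal, Zephyr), (green, 33, SEA, 12, Vic, Helix), (green, 33, SEA, 12, Vic, Zephyr), (green, 33, SEA, 30, Yan, Helix), (green, 33, SEA, 30, Yan, Zephyr), (grey, 11, NYC, 3, Hal, Vega), (grey, 29, MIA, 23, Ada, Alpha), (grey, 29, MIA, 23, Ada, Echo), (white, 22, NYC, 3, Hal, Vega), (white, 27, ATL, 13, Sam, Alpha), (white, 27, ATL, 25, Quin, Alpha)}
π[pname, sname, color, city, qty]: project onto (pname, sname, color, city, qty) → {(Alpha, Ada, gold, MIA, 19), (Alpha, Ada, grey, MIA, 29), (Alpha, Quin, black, ATL, 16), (Alpha, Quin, black, ATL, 18), (Alpha, Quin, blue, ATL, 12), (Alpha, Quin, white, ATL, 27), (Alpha, Sam, black, ATL, 16), (Alpha, Sam, black, ATL, 18), (Alpha, Sam, blue, ATL, 12), (Alpha, Sam, white, ATL, 27), (Echo, Ada, gold, MIA, 19), (Echo, Ada, grey, MIA, 29), (Helix, Cal, green, SEA, 33), (Helix, Vic, green, SEA, 33), (Helix, Yan, green, SEA, 33), (Vega, Hal, grey, NYC, 11), (Vega, Hal, white, NYC, 22), (Zephyr, Cal, green, SEA, 33), (Zephyr, Vic, green, SEA, 33), (Zephyr, Yan, green, SEA, 33)}
Apply σ_{city ≠ SEA}; surviving tuples: {(Alpha, Ada, gold, MIA, 19), (Alpha, Ada, grey, MIA, 29), (Alpha, Quin, black, ATL, 16), (Alpha, Quin, black, ATL, 18), (Alpha, Quin, blue, ATL, 12), (Alpha, Quin, white, ATL, 27), (Alpha, Sam, black, ATL, 16), (Alpha, Sam, black, ATL, 18), (Alpha, Sam, blue, ATL, 12), (Alpha, Sam, white, ATL, 27), (Echo, Ada, gold, MIA, 19), (Echo, Ada, grey, MIA, 29), (Vega, Hal, grey, NYC, 11), (Vega, Hal, white, NYC, 22)}
π[color, sname, city]: project onto (color, sname, city) (4 duplicate(s) eliminated) → {(black, Quin, ATL), (black, Sam, ATL), (blue, Quin, ATL), (blue, Sam, ATL), (gold, Ada, MIA), (grey, Ada, MIA), (grey, Hal, NYC), (white, Hal, NYC), (white, Quin, ATL), (white, Sam, ATL)}

{(black, Quin, ATL), (black, Sam, ATL), (blue, Quin, ATL), (blue, Sam, ATL), (gold, Ada, MIA), (grey, Ada, MIA), (grey, Hal, NYC), (white, Hal, NYC), (white, Quin, ATL), (white, Sam, ATL)}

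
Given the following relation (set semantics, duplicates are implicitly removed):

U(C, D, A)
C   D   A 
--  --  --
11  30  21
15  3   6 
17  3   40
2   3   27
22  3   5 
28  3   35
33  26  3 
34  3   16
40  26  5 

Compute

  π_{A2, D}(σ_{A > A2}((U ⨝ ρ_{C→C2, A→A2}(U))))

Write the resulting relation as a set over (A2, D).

{(16, 3), (27, 3), (3, 26), (35, 3), (5, 3), (6, 3)}

ρ[C→C2, A→A2]: schema becomes (C2, D, A2); tuples unchanged.
Joining U and ρ_{C→C2, A→A2}(U) on D yields {(11, 30, 21, 11, 21), (15, 3, 6, 15, 6), (15, 3, 6, 17, 40), (15, 3, 6, 2, 27), (15, 3, 6, 22, 5), (15, 3, 6, 28, 35), (15, 3, 6, 34, 16), (17, 3, 40, 15, 6), (17, 3, 40, 17, 40), (17, 3, 40, 2, 27), (17, 3, 40, 22, 5), (17, 3, 40, 28, 35), (17, 3, 40, 34, 16), (2, 3, 27, 15, 6), (2, 3, 27, 17, 40), (2, 3, 27, 2, 27), (2, 3, 27, 22, 5), (2, 3, 27, 28, 35), (2, 3, 27, 34, 16), (22, 3, 5, 15, 6), (22, 3, 5, 17, 40), (22, 3, 5, 2, 27), (22, 3, 5, 22, 5), (22, 3, 5, 28, 35), (22, 3, 5, 34, 16), (28, 3, 35, 15, 6), (28, 3, 35, 17, 40), (28, 3, 35, 2, 27), (28, 3, 35, 22, 5), (28, 3, 35, 28, 35), (28, 3, 35, 34, 16), (33, 26, 3, 33, 3), (33, 26, 3, 40, 5), (34, 3, 16, 15, 6), (34, 3, 16, 17, 40), (34, 3, 16, 2, 27), (34, 3, 16, 22, 5), (34, 3, 16, 28, 35), (34, 3, 16, 34, 16), (40, 26, 5, 33, 3), (40, 26, 5, 40, 5)}.
σ[A > A2]: keep tuples satisfying A > A2 → {(15, 3, 6, 22, 5), (17, 3, 40, 15, 6), (17, 3, 40, 2, 27), (17, 3, 40, 22, 5), (17, 3, 40, 28, 35), (17, 3, 40, 34, 16), (2, 3, 27, 15, 6), (2, 3, 27, 22, 5), (2, 3, 27, 34, 16), (28, 3, 35, 15, 6), (28, 3, 35, 2, 27), (28, 3, 35, 22, 5), (28, 3, 35, 34, 16), (34, 3, 16, 15, 6), (34, 3, 16, 22, 5), (40, 26, 5, 33, 3)}
π[A2, D]: project onto (A2, D) (10 duplicate(s) eliminated) → {(16, 3), (27, 3), (3, 26), (35, 3), (5, 3), (6, 3)}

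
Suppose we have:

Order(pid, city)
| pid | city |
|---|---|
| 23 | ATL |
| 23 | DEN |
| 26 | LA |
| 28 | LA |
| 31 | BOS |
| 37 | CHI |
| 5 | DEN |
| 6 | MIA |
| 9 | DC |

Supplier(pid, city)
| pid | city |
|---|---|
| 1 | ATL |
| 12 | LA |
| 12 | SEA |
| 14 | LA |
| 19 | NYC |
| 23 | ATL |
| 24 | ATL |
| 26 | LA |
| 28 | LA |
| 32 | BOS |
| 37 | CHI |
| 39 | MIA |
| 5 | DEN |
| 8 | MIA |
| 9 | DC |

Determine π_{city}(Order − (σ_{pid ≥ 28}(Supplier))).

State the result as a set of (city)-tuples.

σ[pid ≥ 28]: keep tuples satisfying pid ≥ 28 → {(28, LA), (32, BOS), (37, CHI), (39, MIA)}
Taking the difference: {(23, ATL), (23, DEN), (26, LA), (31, BOS), (5, DEN), (6, MIA), (9, DC)}
Projecting to city (1 duplicate(s) eliminated): {ATL, BOS, DC, DEN, LA, MIA}

{ATL, BOS, DC, DEN, LA, MIA}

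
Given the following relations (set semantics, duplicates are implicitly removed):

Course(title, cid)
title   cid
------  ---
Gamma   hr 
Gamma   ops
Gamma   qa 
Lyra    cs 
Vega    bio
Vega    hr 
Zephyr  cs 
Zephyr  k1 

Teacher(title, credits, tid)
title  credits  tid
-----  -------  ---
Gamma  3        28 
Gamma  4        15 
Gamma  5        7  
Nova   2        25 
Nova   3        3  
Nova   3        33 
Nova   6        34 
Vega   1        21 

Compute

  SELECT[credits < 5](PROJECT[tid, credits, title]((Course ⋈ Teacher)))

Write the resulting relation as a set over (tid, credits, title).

Course ⋈ Teacher (natural join on title): {(Gamma, hr, 3, 28), (Gamma, hr, 4, 15), (Gamma, hr, 5, 7), (Gamma, ops, 3, 28), (Gamma, ops, 4, 15), (Gamma, ops, 5, 7), (Gamma, qa, 3, 28), (Gamma, qa, 4, 15), (Gamma, qa, 5, 7), (Vega, bio, 1, 21), (Vega, hr, 1, 21)}
π[tid, credits, title]: project onto (tid, credits, title) (7 duplicate(s) eliminated) → {(15, 4, Gamma), (21, 1, Vega), (28, 3, Gamma), (7, 5, Gamma)}
Selection credits < 5: {(15, 4, Gamma), (21, 1, Vega), (28, 3, Gamma)}

{(15, 4, Gamma), (21, 1, Vega), (28, 3, Gamma)}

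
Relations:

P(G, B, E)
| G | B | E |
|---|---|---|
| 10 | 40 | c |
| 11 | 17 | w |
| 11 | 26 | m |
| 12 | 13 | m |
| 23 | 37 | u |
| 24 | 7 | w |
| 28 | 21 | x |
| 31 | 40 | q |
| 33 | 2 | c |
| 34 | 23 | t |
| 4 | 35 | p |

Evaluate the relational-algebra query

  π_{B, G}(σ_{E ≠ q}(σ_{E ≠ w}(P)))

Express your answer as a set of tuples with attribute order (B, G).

σ[E ≠ w]: keep tuples satisfying E ≠ w → {(10, 40, c), (11, 26, m), (12, 13, m), (23, 37, u), (28, 21, x), (31, 40, q), (33, 2, c), (34, 23, t), (4, 35, p)}
σ[E ≠ q]: keep tuples satisfying E ≠ q → {(10, 40, c), (11, 26, m), (12, 13, m), (23, 37, u), (28, 21, x), (33, 2, c), (34, 23, t), (4, 35, p)}
Projecting to B, G: {(13, 12), (2, 33), (21, 28), (23, 34), (26, 11), (35, 4), (37, 23), (40, 10)}

{(13, 12), (2, 33), (21, 28), (23, 34), (26, 11), (35, 4), (37, 23), (40, 10)}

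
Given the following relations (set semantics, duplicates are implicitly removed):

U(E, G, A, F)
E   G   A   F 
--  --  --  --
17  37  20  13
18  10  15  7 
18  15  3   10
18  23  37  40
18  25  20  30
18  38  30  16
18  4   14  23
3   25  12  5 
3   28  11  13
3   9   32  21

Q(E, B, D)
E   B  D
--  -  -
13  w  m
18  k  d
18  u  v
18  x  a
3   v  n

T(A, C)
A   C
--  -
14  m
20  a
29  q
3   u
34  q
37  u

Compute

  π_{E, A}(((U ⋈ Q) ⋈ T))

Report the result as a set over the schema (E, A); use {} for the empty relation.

{(18, 14), (18, 20), (18, 3), (18, 37)}

U ⋈ Q (natural join on E): {(18, 10, 15, 7, k, d), (18, 10, 15, 7, u, v), (18, 10, 15, 7, x, a), (18, 15, 3, 10, k, d), (18, 15, 3, 10, u, v), (18, 15, 3, 10, x, a), (18, 23, 37, 40, k, d), (18, 23, 37, 40, u, v), (18, 23, 37, 40, x, a), (18, 25, 20, 30, k, d), (18, 25, 20, 30, u, v), (18, 25, 20, 30, x, a), (18, 38, 30, 16, k, d), (18, 38, 30, 16, u, v), (18, 38, 30, 16, x, a), (18, 4, 14, 23, k, d), (18, 4, 14, 23, u, v), (18, 4, 14, 23, x, a), (3, 25, 12, 5, v, n), (3, 28, 11, 13, v, n), (3, 9, 32, 21, v, n)}
(U ⋈ Q) ⋈ T (natural join on A): {(18, 15, 3, 10, k, d, u), (18, 15, 3, 10, u, v, u), (18, 15, 3, 10, x, a, u), (18, 23, 37, 40, k, d, u), (18, 23, 37, 40, u, v, u), (18, 23, 37, 40, x, a, u), (18, 25, 20, 30, k, d, a), (18, 25, 20, 30, u, v, a), (18, 25, 20, 30, x, a, a), (18, 4, 14, 23, k, d, m), (18, 4, 14, 23, u, v, m), (18, 4, 14, 23, x, a, m)}
π_{E, A} gives {(18, 14), (18, 20), (18, 3), (18, 37)} (8 duplicate(s) eliminated).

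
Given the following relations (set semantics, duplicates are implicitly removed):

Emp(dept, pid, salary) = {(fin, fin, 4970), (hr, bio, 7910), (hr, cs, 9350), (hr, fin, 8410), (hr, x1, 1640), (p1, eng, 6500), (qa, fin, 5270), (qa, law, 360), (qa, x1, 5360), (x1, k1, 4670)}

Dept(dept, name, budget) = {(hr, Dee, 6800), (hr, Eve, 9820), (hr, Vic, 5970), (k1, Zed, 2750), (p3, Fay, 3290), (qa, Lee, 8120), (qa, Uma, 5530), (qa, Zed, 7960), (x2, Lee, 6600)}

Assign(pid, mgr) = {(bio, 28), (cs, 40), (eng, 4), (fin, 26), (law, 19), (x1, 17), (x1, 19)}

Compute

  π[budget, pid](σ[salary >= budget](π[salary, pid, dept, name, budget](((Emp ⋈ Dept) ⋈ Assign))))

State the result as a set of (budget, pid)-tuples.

Natural join on dept: {(hr, bio, 7910, Dee, 6800), (hr, bio, 7910, Eve, 9820), (hr, bio, 7910, Vic, 5970), (hr, cs, 9350, Dee, 6800), (hr, cs, 9350, Eve, 9820), (hr, cs, 9350, Vic, 5970), (hr, fin, 8410, Dee, 6800), (hr, fin, 8410, Eve, 9820), (hr, fin, 8410, Vic, 5970), (hr, x1, 1640, Dee, 6800), (hr, x1, 1640, Eve, 9820), (hr, x1, 1640, Vic, 5970), (qa, fin, 5270, Lee, 8120), (qa, fin, 5270, Uma, 5530), (qa, fin, 5270, Zed, 7960), (qa, law, 360, Lee, 8120), (qa, law, 360, Uma, 5530), (qa, law, 360, Zed, 7960), (qa, x1, 5360, Lee, 8120), (qa, x1, 5360, Uma, 5530), (qa, x1, 5360, Zed, 7960)}
Natural join on pid: {(hr, bio, 7910, Dee, 6800, 28), (hr, bio, 7910, Eve, 9820, 28), (hr, bio, 7910, Vic, 5970, 28), (hr, cs, 9350, Dee, 6800, 40), (hr, cs, 9350, Eve, 9820, 40), (hr, cs, 9350, Vic, 5970, 40), (hr, fin, 8410, Dee, 6800, 26), (hr, fin, 8410, Eve, 9820, 26), (hr, fin, 8410, Vic, 5970, 26), (hr, x1, 1640, Dee, 6800, 17), (hr, x1, 1640, Dee, 6800, 19), (hr, x1, 1640, Eve, 9820, 17), (hr, x1, 1640, Eve, 9820, 19), (hr, x1, 1640, Vic, 5970, 17), (hr, x1, 1640, Vic, 5970, 19), (qa, fin, 5270, Lee, 8120, 26), (qa, fin, 5270, Uma, 5530, 26), (qa, fin, 5270, Zed, 7960, 26), (qa, law, 360, Lee, 8120, 19), (qa, law, 360, Uma, 5530, 19), (qa, law, 360, Zed, 7960, 19), (qa, x1, 5360, Lee, 8120, 17), (qa, x1, 5360, Lee, 8120, 19), (qa, x1, 5360, Uma, 5530, 17), (qa, x1, 5360, Uma, 5530, 19), (qa, x1, 5360, Zed, 7960, 17), (qa, x1, 5360, Zed, 7960, 19)}
Projecting to salary, pid, dept, name, budget (6 duplicate(s) eliminated): {(1640, x1, hr, Dee, 6800), (1640, x1, hr, Eve, 9820), (1640, x1, hr, Vic, 5970), (360, law, qa, Lee, 8120), (360, law, qa, Uma, 5530), (360, law, qa, Zed, 7960), (5270, fin, qa, Lee, 8120), (5270, fin, qa, Uma, 5530), (5270, fin, qa, Zed, 7960), (5360, x1, qa, Lee, 8120), (5360, x1, qa, Uma, 5530), (5360, x1, qa, Zed, 7960), (7910, bio, hr, Dee, 6800), (7910, bio, hr, Eve, 9820), (7910, bio, hr, Vic, 5970), (8410, fin, hr, Dee, 6800), (8410, fin, hr, Eve, 9820), (8410, fin, hr, Vic, 5970), (9350, cs, hr, Dee, 6800), (9350, cs, hr, Eve, 9820), (9350, cs, hr, Vic, 5970)}
σ[salary >= budget]: keep tuples satisfying salary >= budget → {(7910, bio, hr, Dee, 6800), (7910, bio, hr, Vic, 5970), (8410, fin, hr, Dee, 6800), (8410, fin, hr, Vic, 5970), (9350, cs, hr, Dee, 6800), (9350, cs, hr, Vic, 5970)}
Projecting to budget, pid: {(5970, bio), (5970, cs), (5970, fin), (6800, bio), (6800, cs), (6800, fin)}

{(5970, bio), (5970, cs), (5970, fin), (6800, bio), (6800, cs), (6800, fin)}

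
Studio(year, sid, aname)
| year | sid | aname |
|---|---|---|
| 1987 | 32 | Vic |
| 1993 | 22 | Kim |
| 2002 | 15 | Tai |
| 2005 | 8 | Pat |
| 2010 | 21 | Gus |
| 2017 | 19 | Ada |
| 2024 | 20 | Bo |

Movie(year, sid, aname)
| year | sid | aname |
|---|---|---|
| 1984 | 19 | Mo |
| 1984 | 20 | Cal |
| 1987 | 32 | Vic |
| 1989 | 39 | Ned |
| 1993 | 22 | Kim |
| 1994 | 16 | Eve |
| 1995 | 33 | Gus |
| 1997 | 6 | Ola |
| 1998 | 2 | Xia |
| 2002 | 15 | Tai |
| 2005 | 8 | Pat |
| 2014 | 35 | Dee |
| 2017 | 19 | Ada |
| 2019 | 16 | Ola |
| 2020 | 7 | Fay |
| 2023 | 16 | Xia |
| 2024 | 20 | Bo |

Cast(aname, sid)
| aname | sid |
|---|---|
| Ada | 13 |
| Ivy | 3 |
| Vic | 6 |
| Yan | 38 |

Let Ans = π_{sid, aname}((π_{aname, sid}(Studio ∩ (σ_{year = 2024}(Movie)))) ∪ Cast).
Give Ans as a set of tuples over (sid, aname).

{(13, Ada), (20, Bo), (3, Ivy), (38, Yan), (6, Vic)}

Apply σ_{year = 2024}; surviving tuples: {(2024, 20, Bo)}
Set intersection of the two operands is {(2024, 20, Bo)}.
Keep only column(s) aname, sid: {(Bo, 20)}
Set union of the two operands is {(Ada, 13), (Bo, 20), (Ivy, 3), (Vic, 6), (Yan, 38)}.
Keep only column(s) sid, aname: {(13, Ada), (20, Bo), (3, Ivy), (38, Yan), (6, Vic)}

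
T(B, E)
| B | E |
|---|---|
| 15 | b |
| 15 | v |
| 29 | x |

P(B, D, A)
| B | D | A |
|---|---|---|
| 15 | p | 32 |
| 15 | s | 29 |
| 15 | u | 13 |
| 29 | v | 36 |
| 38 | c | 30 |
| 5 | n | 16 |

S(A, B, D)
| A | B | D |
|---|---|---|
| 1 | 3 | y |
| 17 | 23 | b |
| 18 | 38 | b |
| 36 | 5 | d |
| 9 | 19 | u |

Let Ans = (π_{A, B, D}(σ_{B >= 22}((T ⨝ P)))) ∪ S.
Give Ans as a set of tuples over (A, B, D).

T ⋈ P (natural join on B): {(15, b, p, 32), (15, b, s, 29), (15, b, u, 13), (15, v, p, 32), (15, v, s, 29), (15, v, u, 13), (29, x, v, 36)}
Filtering on B >= 22 leaves {(29, x, v, 36)}.
Projecting to A, B, D: {(36, 29, v)}
Set union of the two operands is {(1, 3, y), (17, 23, b), (18, 38, b), (36, 29, v), (36, 5, d), (9, 19, u)}.

{(1, 3, y), (17, 23, b), (18, 38, b), (36, 29, v), (36, 5, d), (9, 19, u)}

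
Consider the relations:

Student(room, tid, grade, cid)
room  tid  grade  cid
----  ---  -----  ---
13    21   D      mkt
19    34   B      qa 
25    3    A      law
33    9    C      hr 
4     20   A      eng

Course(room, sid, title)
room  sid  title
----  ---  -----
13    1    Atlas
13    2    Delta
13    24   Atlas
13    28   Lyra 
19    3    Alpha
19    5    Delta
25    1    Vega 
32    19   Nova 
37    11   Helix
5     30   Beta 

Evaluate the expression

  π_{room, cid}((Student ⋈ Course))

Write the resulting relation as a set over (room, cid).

Natural join on room: {(13, 21, D, mkt, 1, Atlas), (13, 21, D, mkt, 2, Delta), (13, 21, D, mkt, 24, Atlas), (13, 21, D, mkt, 28, Lyra), (19, 34, B, qa, 3, Alpha), (19, 34, B, qa, 5, Delta), (25, 3, A, law, 1, Vega)}
Projecting to room, cid (4 duplicate(s) eliminated): {(13, mkt), (19, qa), (25, law)}

{(13, mkt), (19, qa), (25, law)}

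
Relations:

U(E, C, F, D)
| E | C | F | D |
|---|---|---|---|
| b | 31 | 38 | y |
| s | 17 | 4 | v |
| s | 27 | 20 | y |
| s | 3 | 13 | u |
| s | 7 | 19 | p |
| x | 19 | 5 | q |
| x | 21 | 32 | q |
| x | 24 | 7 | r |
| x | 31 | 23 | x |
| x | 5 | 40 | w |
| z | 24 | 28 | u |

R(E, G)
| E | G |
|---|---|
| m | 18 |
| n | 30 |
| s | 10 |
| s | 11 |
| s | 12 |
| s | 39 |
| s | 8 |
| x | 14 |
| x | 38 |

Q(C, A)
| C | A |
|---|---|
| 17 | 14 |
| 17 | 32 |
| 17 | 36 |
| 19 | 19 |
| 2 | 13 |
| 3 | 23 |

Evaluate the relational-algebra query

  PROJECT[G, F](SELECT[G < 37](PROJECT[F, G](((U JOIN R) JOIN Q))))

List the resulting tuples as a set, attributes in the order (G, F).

{(10, 13), (10, 4), (11, 13), (11, 4), (12, 13), (12, 4), (14, 5), (8, 13), (8, 4)}

Natural join on E: {(s, 17, 4, v, 10), (s, 17, 4, v, 11), (s, 17, 4, v, 12), (s, 17, 4, v, 39), (s, 17, 4, v, 8), (s, 27, 20, y, 10), (s, 27, 20, y, 11), (s, 27, 20, y, 12), (s, 27, 20, y, 39), (s, 27, 20, y, 8), (s, 3, 13, u, 10), (s, 3, 13, u, 11), (s, 3, 13, u, 12), (s, 3, 13, u, 39), (s, 3, 13, u, 8), (s, 7, 19, p, 10), (s, 7, 19, p, 11), (s, 7, 19, p, 12), (s, 7, 19, p, 39), (s, 7, 19, p, 8), (x, 19, 5, q, 14), (x, 19, 5, q, 38), (x, 21, 32, q, 14), (x, 21, 32, q, 38), (x, 24, 7, r, 14), (x, 24, 7, r, 38), (x, 31, 23, x, 14), (x, 31, 23, x, 38), (x, 5, 40, w, 14), (x, 5, 40, w, 38)}
Natural join on C: {(s, 17, 4, v, 10, 14), (s, 17, 4, v, 10, 32), (s, 17, 4, v, 10, 36), (s, 17, 4, v, 11, 14), (s, 17, 4, v, 11, 32), (s, 17, 4, v, 11, 36), (s, 17, 4, v, 12, 14), (s, 17, 4, v, 12, 32), (s, 17, 4, v, 12, 36), (s, 17, 4, v, 39, 14), (s, 17, 4, v, 39, 32), (s, 17, 4, v, 39, 36), (s, 17, 4, v, 8, 14), (s, 17, 4, v, 8, 32), (s, 17, 4, v, 8, 36), (s, 3, 13, u, 10, 23), (s, 3, 13, u, 11, 23), (s, 3, 13, u, 12, 23), (s, 3, 13, u, 39, 23), (s, 3, 13, u, 8, 23), (x, 19, 5, q, 14, 19), (x, 19, 5, q, 38, 19)}
Keep only column(s) F, G (10 duplicate(s) eliminated): {(13, 10), (13, 11), (13, 12), (13, 39), (13, 8), (4, 10), (4, 11), (4, 12), (4, 39), (4, 8), (5, 14), (5, 38)}
Apply σ_{G < 37}; surviving tuples: {(13, 10), (13, 11), (13, 12), (13, 8), (4, 10), (4, 11), (4, 12), (4, 8), (5, 14)}
Keep only column(s) G, F: {(10, 13), (10, 4), (11, 13), (11, 4), (12, 13), (12, 4), (14, 5), (8, 13), (8, 4)}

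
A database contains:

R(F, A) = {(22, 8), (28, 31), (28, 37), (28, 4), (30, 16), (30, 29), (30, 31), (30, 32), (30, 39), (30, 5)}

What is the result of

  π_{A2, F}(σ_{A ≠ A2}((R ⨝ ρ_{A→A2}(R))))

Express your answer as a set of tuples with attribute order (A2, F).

{(16, 30), (29, 30), (31, 28), (31, 30), (32, 30), (37, 28), (39, 30), (4, 28), (5, 30)}

ρ[A→A2]: schema becomes (F, A2); tuples unchanged.
R ⋈ ρ_{A→A2}(R) (natural join on F): {(22, 8, 8), (28, 31, 31), (28, 31, 37), (28, 31, 4), (28, 37, 31), (28, 37, 37), (28, 37, 4), (28, 4, 31), (28, 4, 37), (28, 4, 4), (30, 16, 16), (30, 16, 29), (30, 16, 31), (30, 16, 32), (30, 16, 39), (30, 16, 5), (30, 29, 16), (30, 29, 29), (30, 29, 31), (30, 29, 32), (30, 29, 39), (30, 29, 5), (30, 31, 16), (30, 31, 29), (30, 31, 31), (30, 31, 32), (30, 31, 39), (30, 31, 5), (30, 32, 16), (30, 32, 29), (30, 32, 31), (30, 32, 32), (30, 32, 39), (30, 32, 5), (30, 39, 16), (30, 39, 29), (30, 39, 31), (30, 39, 32), (30, 39, 39), (30, 39, 5), (30, 5, 16), (30, 5, 29), (30, 5, 31), (30, 5, 32), (30, 5, 39), (30, 5, 5)}
Selection A ≠ A2: {(28, 31, 37), (28, 31, 4), (28, 37, 31), (28, 37, 4), (28, 4, 31), (28, 4, 37), (30, 16, 29), (30, 16, 31), (30, 16, 32), (30, 16, 39), (30, 16, 5), (30, 29, 16), (30, 29, 31), (30, 29, 32), (30, 29, 39), (30, 29, 5), (30, 31, 16), (30, 31, 29), (30, 31, 32), (30, 31, 39), (30, 31, 5), (30, 32, 16), (30, 32, 29), (30, 32, 31), (30, 32, 39), (30, 32, 5), (30, 39, 16), (30, 39, 29), (30, 39, 31), (30, 39, 32), (30, 39, 5), (30, 5, 16), (30, 5, 29), (30, 5, 31), (30, 5, 32), (30, 5, 39)}
π_{A2, F} gives {(16, 30), (29, 30), (31, 28), (31, 30), (32, 30), (37, 28), (39, 30), (4, 28), (5, 30)} (27 duplicate(s) eliminated).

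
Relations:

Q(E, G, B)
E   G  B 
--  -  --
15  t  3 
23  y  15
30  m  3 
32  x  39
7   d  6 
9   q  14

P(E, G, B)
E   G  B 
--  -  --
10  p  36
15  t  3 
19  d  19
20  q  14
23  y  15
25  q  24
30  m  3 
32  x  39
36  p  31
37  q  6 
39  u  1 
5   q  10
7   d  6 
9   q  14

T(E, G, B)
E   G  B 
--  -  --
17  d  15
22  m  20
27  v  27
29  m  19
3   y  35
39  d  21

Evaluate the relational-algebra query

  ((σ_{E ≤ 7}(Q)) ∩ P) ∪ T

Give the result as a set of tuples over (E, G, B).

Filtering on E ≤ 7 leaves {(7, d, 6)}.
Intersection: {(7, d, 6)} with {(10, p, 36), (15, t, 3), (19, d, 19), (20, q, 14), (23, y, 15), (25, q, 24), (30, m, 3), (32, x, 39), (36, p, 31), (37, q, 6), (39, u, 1), (5, q, 10), (7, d, 6), (9, q, 14)} → {(7, d, 6)}
Union: {(7, d, 6)} with {(17, d, 15), (22, m, 20), (27, v, 27), (29, m, 19), (3, y, 35), (39, d, 21)} → {(17, d, 15), (22, m, 20), (27, v, 27), (29, m, 19), (3, y, 35), (39, d, 21), (7, d, 6)}

{(17, d, 15), (22, m, 20), (27, v, 27), (29, m, 19), (3, y, 35), (39, d, 21), (7, d, 6)}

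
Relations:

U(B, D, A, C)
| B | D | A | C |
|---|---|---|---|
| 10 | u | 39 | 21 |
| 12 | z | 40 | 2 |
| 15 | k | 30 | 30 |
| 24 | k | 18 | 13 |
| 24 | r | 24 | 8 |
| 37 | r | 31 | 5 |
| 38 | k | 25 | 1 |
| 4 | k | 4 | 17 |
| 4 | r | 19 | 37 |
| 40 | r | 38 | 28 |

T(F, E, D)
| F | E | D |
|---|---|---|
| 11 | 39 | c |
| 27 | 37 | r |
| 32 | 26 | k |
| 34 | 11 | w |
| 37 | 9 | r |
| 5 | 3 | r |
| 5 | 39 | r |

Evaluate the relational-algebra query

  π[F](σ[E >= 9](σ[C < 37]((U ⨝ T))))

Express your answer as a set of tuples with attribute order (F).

{27, 32, 37, 5}

U ⋈ T (natural join on D): {(15, k, 30, 30, 32, 26), (24, k, 18, 13, 32, 26), (24, r, 24, 8, 27, 37), (24, r, 24, 8, 37, 9), (24, r, 24, 8, 5, 3), (24, r, 24, 8, 5, 39), (37, r, 31, 5, 27, 37), (37, r, 31, 5, 37, 9), (37, r, 31, 5, 5, 3), (37, r, 31, 5, 5, 39), (38, k, 25, 1, 32, 26), (4, k, 4, 17, 32, 26), (4, r, 19, 37, 27, 37), (4, r, 19, 37, 37, 9), (4, r, 19, 37, 5, 3), (4, r, 19, 37, 5, 39), (40, r, 38, 28, 27, 37), (40, r, 38, 28, 37, 9), (40, r, 38, 28, 5, 3), (40, r, 38, 28, 5, 39)}
Selection C < 37: {(15, k, 30, 30, 32, 26), (24, k, 18, 13, 32, 26), (24, r, 24, 8, 27, 37), (24, r, 24, 8, 37, 9), (24, r, 24, 8, 5, 3), (24, r, 24, 8, 5, 39), (37, r, 31, 5, 27, 37), (37, r, 31, 5, 37, 9), (37, r, 31, 5, 5, 3), (37, r, 31, 5, 5, 39), (38, k, 25, 1, 32, 26), (4, k, 4, 17, 32, 26), (40, r, 38, 28, 27, 37), (40, r, 38, 28, 37, 9), (40, r, 38, 28, 5, 3), (40, r, 38, 28, 5, 39)}
Selection E >= 9: {(15, k, 30, 30, 32, 26), (24, k, 18, 13, 32, 26), (24, r, 24, 8, 27, 37), (24, r, 24, 8, 37, 9), (24, r, 24, 8, 5, 39), (37, r, 31, 5, 27, 37), (37, r, 31, 5, 37, 9), (37, r, 31, 5, 5, 39), (38, k, 25, 1, 32, 26), (4, k, 4, 17, 32, 26), (40, r, 38, 28, 27, 37), (40, r, 38, 28, 37, 9), (40, r, 38, 28, 5, 39)}
π_{F} gives {27, 32, 37, 5} (9 duplicate(s) eliminated).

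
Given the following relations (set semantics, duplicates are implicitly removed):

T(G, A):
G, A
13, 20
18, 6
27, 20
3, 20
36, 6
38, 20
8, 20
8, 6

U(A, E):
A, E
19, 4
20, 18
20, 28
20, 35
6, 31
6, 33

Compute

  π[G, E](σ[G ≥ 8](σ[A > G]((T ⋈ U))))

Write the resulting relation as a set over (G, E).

Natural join on A: {(13, 20, 18), (13, 20, 28), (13, 20, 35), (18, 6, 31), (18, 6, 33), (27, 20, 18), (27, 20, 28), (27, 20, 35), (3, 20, 18), (3, 20, 28), (3, 20, 35), (36, 6, 31), (36, 6, 33), (38, 20, 18), (38, 20, 28), (38, 20, 35), (8, 20, 18), (8, 20, 28), (8, 20, 35), (8, 6, 31), (8, 6, 33)}
σ[A > G]: keep tuples satisfying A > G → {(13, 20, 18), (13, 20, 28), (13, 20, 35), (3, 20, 18), (3, 20, 28), (3, 20, 35), (8, 20, 18), (8, 20, 28), (8, 20, 35)}
σ[G ≥ 8]: keep tuples satisfying G ≥ 8 → {(13, 20, 18), (13, 20, 28), (13, 20, 35), (8, 20, 18), (8, 20, 28), (8, 20, 35)}
π_{G, E} gives {(13, 18), (13, 28), (13, 35), (8, 18), (8, 28), (8, 35)}.

{(13, 18), (13, 28), (13, 35), (8, 18), (8, 28), (8, 35)}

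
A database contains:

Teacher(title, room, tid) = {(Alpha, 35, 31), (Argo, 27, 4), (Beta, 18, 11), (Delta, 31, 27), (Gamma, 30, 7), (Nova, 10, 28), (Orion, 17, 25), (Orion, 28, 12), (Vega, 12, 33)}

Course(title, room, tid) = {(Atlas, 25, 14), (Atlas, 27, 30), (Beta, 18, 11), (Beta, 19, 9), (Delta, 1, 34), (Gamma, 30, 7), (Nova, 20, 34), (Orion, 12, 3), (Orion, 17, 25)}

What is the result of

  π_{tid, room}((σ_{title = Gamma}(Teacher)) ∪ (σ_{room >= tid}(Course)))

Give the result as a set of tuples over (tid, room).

{(11, 18), (14, 25), (3, 12), (7, 30), (9, 19)}

σ[title = Gamma]: keep tuples satisfying title = Gamma → {(Gamma, 30, 7)}
σ[room >= tid]: keep tuples satisfying room >= tid → {(Atlas, 25, 14), (Beta, 18, 11), (Beta, 19, 9), (Gamma, 30, 7), (Orion, 12, 3)}
Taking the union: {(Atlas, 25, 14), (Beta, 18, 11), (Beta, 19, 9), (Gamma, 30, 7), (Orion, 12, 3)}
Keep only column(s) tid, room: {(11, 18), (14, 25), (3, 12), (7, 30), (9, 19)}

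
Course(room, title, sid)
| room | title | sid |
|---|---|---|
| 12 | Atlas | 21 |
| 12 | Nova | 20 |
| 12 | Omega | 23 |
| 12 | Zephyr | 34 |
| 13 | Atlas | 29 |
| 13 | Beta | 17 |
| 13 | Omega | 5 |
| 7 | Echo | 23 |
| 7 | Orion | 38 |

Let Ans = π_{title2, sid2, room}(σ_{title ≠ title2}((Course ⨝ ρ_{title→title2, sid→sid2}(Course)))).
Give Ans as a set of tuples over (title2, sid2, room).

ρ[title→title2, sid→sid2]: schema becomes (room, title2, sid2); tuples unchanged.
Course ⋈ ρ_{title→title2, sid→sid2}(Course) (natural join on room): {(12, Atlas, 21, Atlas, 21), (12, Atlas, 21, Nova, 20), (12, Atlas, 21, Omega, 23), (12, Atlas, 21, Zephyr, 34), (12, Nova, 20, Atlas, 21), (12, Nova, 20, Nova, 20), (12, Nova, 20, Omega, 23), (12, Nova, 20, Zephyr, 34), (12, Omega, 23, Atlas, 21), (12, Omega, 23, Nova, 20), (12, Omega, 23, Omega, 23), (12, Omega, 23, Zephyr, 34), (12, Zephyr, 34, Atlas, 21), (12, Zephyr, 34, Nova, 20), (12, Zephyr, 34, Omega, 23), (12, Zephyr, 34, Zephyr, 34), (13, Atlas, 29, Atlas, 29), (13, Atlas, 29, Beta, 17), (13, Atlas, 29, Omega, 5), (13, Beta, 17, Atlas, 29), (13, Beta, 17, Beta, 17), (13, Beta, 17, Omega, 5), (13, Omega, 5, Atlas, 29), (13, Omega, 5, Beta, 17), (13, Omega, 5, Omega, 5), (7, Echo, 23, Echo, 23), (7, Echo, 23, Orion, 38), (7, Orion, 38, Echo, 23), (7, Orion, 38, Orion, 38)}
Selection title ≠ title2: {(12, Atlas, 21, Nova, 20), (12, Atlas, 21, Omega, 23), (12, Atlas, 21, Zephyr, 34), (12, Nova, 20, Atlas, 21), (12, Nova, 20, Omega, 23), (12, Nova, 20, Zephyr, 34), (12, Omega, 23, Atlas, 21), (12, Omega, 23, Nova, 20), (12, Omega, 23, Zephyr, 34), (12, Zephyr, 34, Atlas, 21), (12, Zephyr, 34, Nova, 20), (12, Zephyr, 34, Omega, 23), (13, Atlas, 29, Beta, 17), (13, Atlas, 29, Omega, 5), (13, Beta, 17, Atlas, 29), (13, Beta, 17, Omega, 5), (13, Omega, 5, Atlas, 29), (13, Omega, 5, Beta, 17), (7, Echo, 23, Orion, 38), (7, Orion, 38, Echo, 23)}
π_{title2, sid2, room} gives {(Atlas, 21, 12), (Atlas, 29, 13), (Beta, 17, 13), (Echo, 23, 7), (Nova, 20, 12), (Omega, 23, 12), (Omega, 5, 13), (Orion, 38, 7), (Zephyr, 34, 12)} (11 duplicate(s) eliminated).

{(Atlas, 21, 12), (Atlas, 29, 13), (Beta, 17, 13), (Echo, 23, 7), (Nova, 20, 12), (Omega, 23, 12), (Omega, 5, 13), (Orion, 38, 7), (Zephyr, 34, 12)}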